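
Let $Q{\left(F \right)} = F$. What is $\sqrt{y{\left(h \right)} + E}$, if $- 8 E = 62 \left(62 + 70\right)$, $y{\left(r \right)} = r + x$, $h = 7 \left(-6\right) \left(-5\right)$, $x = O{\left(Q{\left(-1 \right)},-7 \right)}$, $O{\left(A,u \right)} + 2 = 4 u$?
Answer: $i \sqrt{843} \approx 29.034 i$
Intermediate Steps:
$O{\left(A,u \right)} = -2 + 4 u$
$x = -30$ ($x = -2 + 4 \left(-7\right) = -2 - 28 = -30$)
$h = 210$ ($h = \left(-42\right) \left(-5\right) = 210$)
$y{\left(r \right)} = -30 + r$ ($y{\left(r \right)} = r - 30 = -30 + r$)
$E = -1023$ ($E = - \frac{62 \left(62 + 70\right)}{8} = - \frac{62 \cdot 132}{8} = \left(- \frac{1}{8}\right) 8184 = -1023$)
$\sqrt{y{\left(h \right)} + E} = \sqrt{\left(-30 + 210\right) - 1023} = \sqrt{180 - 1023} = \sqrt{-843} = i \sqrt{843}$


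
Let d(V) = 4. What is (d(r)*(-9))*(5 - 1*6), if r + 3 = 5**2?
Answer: 36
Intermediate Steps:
r = 22 (r = -3 + 5**2 = -3 + 25 = 22)
(d(r)*(-9))*(5 - 1*6) = (4*(-9))*(5 - 1*6) = -36*(5 - 6) = -36*(-1) = 36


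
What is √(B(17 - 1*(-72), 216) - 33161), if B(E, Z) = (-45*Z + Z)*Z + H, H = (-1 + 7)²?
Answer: I*√2085989 ≈ 1444.3*I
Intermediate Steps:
H = 36 (H = 6² = 36)
B(E, Z) = 36 - 44*Z² (B(E, Z) = (-45*Z + Z)*Z + 36 = (-44*Z)*Z + 36 = -44*Z² + 36 = 36 - 44*Z²)
√(B(17 - 1*(-72), 216) - 33161) = √((36 - 44*216²) - 33161) = √((36 - 44*46656) - 33161) = √((36 - 2052864) - 33161) = √(-2052828 - 33161) = √(-2085989) = I*√2085989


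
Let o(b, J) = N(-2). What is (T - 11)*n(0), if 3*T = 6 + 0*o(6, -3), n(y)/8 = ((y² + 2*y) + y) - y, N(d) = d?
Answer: 0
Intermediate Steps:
o(b, J) = -2
n(y) = 8*y² + 16*y (n(y) = 8*(((y² + 2*y) + y) - y) = 8*((y² + 3*y) - y) = 8*(y² + 2*y) = 8*y² + 16*y)
T = 2 (T = (6 + 0*(-2))/3 = (6 + 0)/3 = (⅓)*6 = 2)
(T - 11)*n(0) = (2 - 11)*(8*0*(2 + 0)) = -72*0*2 = -9*0 = 0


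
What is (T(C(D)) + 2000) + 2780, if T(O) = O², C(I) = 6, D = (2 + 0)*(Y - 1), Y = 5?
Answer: 4816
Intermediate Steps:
D = 8 (D = (2 + 0)*(5 - 1) = 2*4 = 8)
(T(C(D)) + 2000) + 2780 = (6² + 2000) + 2780 = (36 + 2000) + 2780 = 2036 + 2780 = 4816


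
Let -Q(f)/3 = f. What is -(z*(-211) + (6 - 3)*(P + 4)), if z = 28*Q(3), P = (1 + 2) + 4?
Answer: -53205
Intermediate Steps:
Q(f) = -3*f
P = 7 (P = 3 + 4 = 7)
z = -252 (z = 28*(-3*3) = 28*(-9) = -252)
-(z*(-211) + (6 - 3)*(P + 4)) = -(-252*(-211) + (6 - 3)*(7 + 4)) = -(53172 + 3*11) = -(53172 + 33) = -1*53205 = -53205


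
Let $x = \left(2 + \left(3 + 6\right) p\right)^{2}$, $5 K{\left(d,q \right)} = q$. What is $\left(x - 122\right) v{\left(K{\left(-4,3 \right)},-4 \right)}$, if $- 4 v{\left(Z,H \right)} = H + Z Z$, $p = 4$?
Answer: $\frac{60151}{50} \approx 1203.0$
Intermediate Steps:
$K{\left(d,q \right)} = \frac{q}{5}$
$x = 1444$ ($x = \left(2 + \left(3 + 6\right) 4\right)^{2} = \left(2 + 9 \cdot 4\right)^{2} = \left(2 + 36\right)^{2} = 38^{2} = 1444$)
$v{\left(Z,H \right)} = - \frac{H}{4} - \frac{Z^{2}}{4}$ ($v{\left(Z,H \right)} = - \frac{H + Z Z}{4} = - \frac{H + Z^{2}}{4} = - \frac{H}{4} - \frac{Z^{2}}{4}$)
$\left(x - 122\right) v{\left(K{\left(-4,3 \right)},-4 \right)} = \left(1444 - 122\right) \left(\left(- \frac{1}{4}\right) \left(-4\right) - \frac{\left(\frac{1}{5} \cdot 3\right)^{2}}{4}\right) = 1322 \left(1 - \frac{\left(\frac{3}{5}\right)^{2}}{4}\right) = 1322 \left(1 - \frac{9}{100}\right) = 1322 \cdot \frac{91}{100} = \frac{60151}{50}$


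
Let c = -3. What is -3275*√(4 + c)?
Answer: -3275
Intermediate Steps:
-3275*√(4 + c) = -3275*√(4 - 3) = -3275*√1 = -3275*1 = -3275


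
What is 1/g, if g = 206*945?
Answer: 1/194670 ≈ 5.1369e-6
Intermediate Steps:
g = 194670
1/g = 1/194670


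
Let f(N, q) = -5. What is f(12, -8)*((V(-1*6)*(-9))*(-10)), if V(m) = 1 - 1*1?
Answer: 0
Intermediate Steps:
V(m) = 0 (V(m) = 1 - 1 = 0)
f(12, -8)*((V(-1*6)*(-9))*(-10)) = -5*0*(-9)*(-10) = -0*(-10) = -5*0 = 0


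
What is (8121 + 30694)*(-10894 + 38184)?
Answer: 1059261350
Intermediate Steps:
(8121 + 30694)*(-10894 + 38184) = 38815*27290 = 1059261350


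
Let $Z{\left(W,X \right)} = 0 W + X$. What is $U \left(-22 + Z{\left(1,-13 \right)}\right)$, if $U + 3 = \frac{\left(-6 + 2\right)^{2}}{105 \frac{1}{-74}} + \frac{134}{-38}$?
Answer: $\frac{35516}{57} \approx 623.09$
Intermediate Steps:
$Z{\left(W,X \right)} = X$ ($Z{\left(W,X \right)} = 0 + X = X$)
$U = - \frac{35516}{1995}$ ($U = -3 + \left(\frac{\left(-6 + 2\right)^{2}}{105 \frac{1}{-74}} + \frac{134}{-38}\right) = -3 + \left(\frac{\left(-4\right)^{2}}{105 \left(- \frac{1}{74}\right)} + 134 \left(- \frac{1}{38}\right)\right) = -3 + \left(\frac{16}{- \frac{105}{74}} - \frac{67}{19}\right) = -3 + \left(16 \left(- \frac{74}{105}\right) - \frac{67}{19}\right) = -3 - \frac{29531}{1995} = - \frac{35516}{1995} \approx -17.802$)
$U \left(-22 + Z{\left(1,-13 \right)}\right) = - \frac{35516 \left(-22 - 13\right)}{1995} = \left(- \frac{35516}{1995}\right) \left(-35\right) = \frac{35516}{57}$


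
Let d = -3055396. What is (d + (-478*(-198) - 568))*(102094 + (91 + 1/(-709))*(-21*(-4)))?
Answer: -230403009168560/709 ≈ -3.2497e+11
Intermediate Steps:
(d + (-478*(-198) - 568))*(102094 + (91 + 1/(-709))*(-21*(-4))) = (-3055396 + (-478*(-198) - 568))*(102094 + (91 + 1/(-709))*(-21*(-4))) = (-3055396 + (94644 - 568))*(102094 + (91 - 1/709)*84) = (-3055396 + 94076)*(102094 + (64518/709)*84) = -2961320*(102094 + 5419512/709) = -2961320*77804158/709 = -230403009168560/709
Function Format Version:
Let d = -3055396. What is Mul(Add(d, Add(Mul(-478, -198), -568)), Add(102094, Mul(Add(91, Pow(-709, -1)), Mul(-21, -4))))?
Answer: Rational(-230403009168560, 709) ≈ -3.2497e+11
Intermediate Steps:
Mul(Add(d, Add(Mul(-478, -198), -568)), Add(102094, Mul(Add(91, Pow(-709, -1)), Mul(-21, -4)))) = Mul(Add(-3055396, Add(Mul(-478, -198), -568)), Add(102094, Mul(Add(91, Pow(-709, -1)), Mul(-21, -4)))) = Mul(Add(-3055396, Add(94644, -568)), Add(102094, Mul(Add(91, Rational(-1, 709)), 84))) = Mul(Add(-3055396, 94076), Add(102094, Mul(Rational(64518, 709), 84))) = Mul(-2961320, Add(102094, Rational(5419512, 709))) = Mul(-2961320, Rational(77804158, 709)) = Rational(-230403009168560, 709)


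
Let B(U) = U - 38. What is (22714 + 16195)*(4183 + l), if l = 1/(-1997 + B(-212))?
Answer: 365713472800/2247 ≈ 1.6276e+8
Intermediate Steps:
B(U) = -38 + U
l = -1/2247 (l = 1/(-1997 + (-38 - 212)) = 1/(-1997 - 250) = 1/(-2247) = -1/2247 ≈ -0.00044504)
(22714 + 16195)*(4183 + l) = (22714 + 16195)*(4183 - 1/2247) = 38909*(9399200/2247) = 365713472800/2247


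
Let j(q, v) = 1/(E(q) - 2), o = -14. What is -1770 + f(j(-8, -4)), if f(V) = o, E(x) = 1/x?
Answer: -1784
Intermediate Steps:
j(q, v) = 1/(-2 + 1/q) (j(q, v) = 1/(1/q - 2) = 1/(-2 + 1/q))
f(V) = -14
-1770 + f(j(-8, -4)) = -1770 - 14 = -1784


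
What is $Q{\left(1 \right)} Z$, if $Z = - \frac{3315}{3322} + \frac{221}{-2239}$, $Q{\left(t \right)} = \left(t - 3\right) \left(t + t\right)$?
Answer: $\frac{16312894}{3718979} \approx 4.3864$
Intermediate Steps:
$Q{\left(t \right)} = 2 t \left(-3 + t\right)$ ($Q{\left(t \right)} = \left(-3 + t\right) 2 t = 2 t \left(-3 + t\right)$)
$Z = - \frac{8156447}{7437958}$ ($Z = \left(-3315\right) \frac{1}{3322} + 221 \left(- \frac{1}{2239}\right) = - \frac{3315}{3322} - \frac{221}{2239} = - \frac{8156447}{7437958} \approx -1.0966$)
$Q{\left(1 \right)} Z = 2 \cdot 1 \left(-3 + 1\right) \left(- \frac{8156447}{7437958}\right) = 2 \cdot 1 \left(-2\right) \left(- \frac{8156447}{7437958}\right) = \left(-4\right) \left(- \frac{8156447}{7437958}\right) = \frac{16312894}{3718979}$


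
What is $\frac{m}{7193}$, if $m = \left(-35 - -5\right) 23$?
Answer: $- \frac{690}{7193} \approx -0.095927$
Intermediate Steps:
$m = -690$ ($m = \left(-35 + 5\right) 23 = \left(-30\right) 23 = -690$)
$\frac{m}{7193} = - \frac{690}{7193}$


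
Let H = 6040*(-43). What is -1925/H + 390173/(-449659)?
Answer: -2870575371/3336726728 ≈ -0.86030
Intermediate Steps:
H = -259720
-1925/H + 390173/(-449659) = -1925/(-259720) + 390173/(-449659) = -1925*(-1/259720) + 390173*(-1/449659) = 385/51944 - 55739/64237 = -2870575371/3336726728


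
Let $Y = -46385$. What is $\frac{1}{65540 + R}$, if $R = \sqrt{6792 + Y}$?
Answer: $\frac{65540}{4295531193} - \frac{17 i \sqrt{137}}{4295531193} \approx 1.5258 \cdot 10^{-5} - 4.6323 \cdot 10^{-8} i$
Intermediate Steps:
$R = 17 i \sqrt{137}$ ($R = \sqrt{6792 - 46385} = \sqrt{-39593} = 17 i \sqrt{137} \approx 198.98 i$)
$\frac{1}{65540 + R} = \frac{1}{65540 + 17 i \sqrt{137}}$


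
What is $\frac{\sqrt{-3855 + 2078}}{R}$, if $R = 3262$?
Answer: $\frac{i \sqrt{1777}}{3262} \approx 0.012923 i$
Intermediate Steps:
$\frac{\sqrt{-3855 + 2078}}{R} = \frac{\sqrt{-3855 + 2078}}{3262} = \sqrt{-1777} \cdot \frac{1}{3262} = i \sqrt{1777} \cdot \frac{1}{3262} = \frac{i \sqrt{1777}}{3262}$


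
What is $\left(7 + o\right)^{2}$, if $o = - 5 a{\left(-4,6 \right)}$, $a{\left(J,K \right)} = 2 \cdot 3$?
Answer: $529$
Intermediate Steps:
$a{\left(J,K \right)} = 6$
$o = -30$ ($o = \left(-5\right) 6 = -30$)
$\left(7 + o\right)^{2} = \left(7 - 30\right)^{2} = \left(-23\right)^{2} = 529$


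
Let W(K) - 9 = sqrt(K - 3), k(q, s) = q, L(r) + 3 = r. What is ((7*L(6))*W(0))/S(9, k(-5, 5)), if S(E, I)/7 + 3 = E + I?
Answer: 27 + 3*I*sqrt(3) ≈ 27.0 + 5.1962*I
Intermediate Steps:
L(r) = -3 + r
W(K) = 9 + sqrt(-3 + K) (W(K) = 9 + sqrt(K - 3) = 9 + sqrt(-3 + K))
S(E, I) = -21 + 7*E + 7*I (S(E, I) = -21 + 7*(E + I) = -21 + (7*E + 7*I) = -21 + 7*E + 7*I)
((7*L(6))*W(0))/S(9, k(-5, 5)) = ((7*(-3 + 6))*(9 + sqrt(-3 + 0)))/(-21 + 7*9 + 7*(-5)) = ((7*3)*(9 + sqrt(-3)))/(-21 + 63 - 35) = (21*(9 + I*sqrt(3)))/7 = (189 + 21*I*sqrt(3))*(1/7) = 27 + 3*I*sqrt(3)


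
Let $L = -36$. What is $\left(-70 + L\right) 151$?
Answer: $-16006$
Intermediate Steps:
$\left(-70 + L\right) 151 = \left(-70 - 36\right) 151 = \left(-106\right) 151 = -16006$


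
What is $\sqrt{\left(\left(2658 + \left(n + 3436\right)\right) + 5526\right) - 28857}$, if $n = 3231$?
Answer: $i \sqrt{14006} \approx 118.35 i$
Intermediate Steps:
$\sqrt{\left(\left(2658 + \left(n + 3436\right)\right) + 5526\right) - 28857} = \sqrt{\left(\left(2658 + \left(3231 + 3436\right)\right) + 5526\right) - 28857} = \sqrt{\left(\left(2658 + 6667\right) + 5526\right) - 28857} = \sqrt{\left(9325 + 5526\right) - 28857} = \sqrt{14851 - 28857} = \sqrt{-14006} = i \sqrt{14006}$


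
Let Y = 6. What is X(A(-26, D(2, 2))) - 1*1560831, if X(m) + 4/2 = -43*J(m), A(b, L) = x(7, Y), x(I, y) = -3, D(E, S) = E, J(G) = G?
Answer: -1560704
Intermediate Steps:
A(b, L) = -3
X(m) = -2 - 43*m
X(A(-26, D(2, 2))) - 1*1560831 = (-2 - 43*(-3)) - 1*1560831 = (-2 + 129) - 1560831 = 127 - 1560831 = -1560704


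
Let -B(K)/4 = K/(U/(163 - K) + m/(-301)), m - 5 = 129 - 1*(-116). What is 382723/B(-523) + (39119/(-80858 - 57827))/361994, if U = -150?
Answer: -148667517364950284651/774506600453632060 ≈ -191.95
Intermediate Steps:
m = 250 (m = 5 + (129 - 1*(-116)) = 5 + (129 + 116) = 5 + 245 = 250)
B(K) = -4*K/(-250/301 - 150/(163 - K)) (B(K) = -4*K/(-150/(163 - K) + 250/(-301)) = -4*K/(-150/(163 - K) + 250*(-1/301)) = -4*K/(-150/(163 - K) - 250/301) = -4*K/(-250/301 - 150/(163 - K)))
382723/B(-523) + (39119/(-80858 - 57827))/361994 = 382723/(((602/25)*(-523)*(-163 - 523)/(-1718 + 5*(-523)))) + (39119/(-80858 - 57827))/361994 = 382723/(((602/25)*(-523)*(-686)/(-1718 - 2615))) + (39119/(-138685))*(1/361994) = 382723/(((602/25)*(-523)*(-686)/(-4333))) + (39119*(-1/138685))*(1/361994) = 382723/(((602/25)*(-523)*(-1/4333)*(-686))) - 39119/138685*1/361994 = 382723/(-30854908/15475) - 39119/50203137890 = 382723*(-15475/30854908) - 39119/50203137890 = -5922638425/30854908 - 39119/50203137890 = -148667517364950284651/774506600453632060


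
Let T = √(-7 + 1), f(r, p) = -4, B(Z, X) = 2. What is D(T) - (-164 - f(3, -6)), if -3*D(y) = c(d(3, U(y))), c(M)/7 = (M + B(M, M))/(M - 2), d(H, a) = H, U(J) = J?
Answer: 445/3 ≈ 148.33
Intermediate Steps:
c(M) = 7*(2 + M)/(-2 + M) (c(M) = 7*((M + 2)/(M - 2)) = 7*((2 + M)/(-2 + M)) = 7*(2 + M)/(-2 + M))
T = I*√6 (T = √(-6) = I*√6 ≈ 2.4495*I)
D(y) = -35/3 (D(y) = -7*(2 + 3)/(3*(-2 + 3)) = -7*5/(3*1) = -7*5/3 = -⅓*35 = -35/3)
D(T) - (-164 - f(3, -6)) = -35/3 - (-164 - 1*(-4)) = -35/3 - (-164 + 4) = -35/3 - 1*(-160) = -35/3 + 160 = 445/3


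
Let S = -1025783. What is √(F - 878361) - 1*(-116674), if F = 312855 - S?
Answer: 116674 + √460277 ≈ 1.1735e+5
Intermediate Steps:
F = 1338638 (F = 312855 - 1*(-1025783) = 312855 + 1025783 = 1338638)
√(F - 878361) - 1*(-116674) = √(1338638 - 878361) - 1*(-116674) = √460277 + 116674 = 116674 + √460277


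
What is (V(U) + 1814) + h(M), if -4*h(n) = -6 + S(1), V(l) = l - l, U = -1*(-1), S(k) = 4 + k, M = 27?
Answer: 7257/4 ≈ 1814.3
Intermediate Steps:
U = 1
V(l) = 0
h(n) = ¼ (h(n) = -(-6 + (4 + 1))/4 = -(-6 + 5)/4 = -¼*(-1) = ¼)
(V(U) + 1814) + h(M) = (0 + 1814) + ¼ = 1814 + ¼ = 7257/4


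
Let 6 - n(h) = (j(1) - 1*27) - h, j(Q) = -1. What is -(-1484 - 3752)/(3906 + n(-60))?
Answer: 1309/970 ≈ 1.3495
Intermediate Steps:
n(h) = 34 + h (n(h) = 6 - ((-1 - 1*27) - h) = 6 - ((-1 - 27) - h) = 6 - (-28 - h) = 6 + (28 + h) = 34 + h)
-(-1484 - 3752)/(3906 + n(-60)) = -(-1484 - 3752)/(3906 + (34 - 60)) = -(-5236)/(3906 - 26) = -(-5236)/3880 = -1*(-1309/970) = 1309/970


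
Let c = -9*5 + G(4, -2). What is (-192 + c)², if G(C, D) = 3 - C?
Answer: 56644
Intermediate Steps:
c = -46 (c = -9*5 + (3 - 1*4) = -45 + (3 - 4) = -45 - 1 = -46)
(-192 + c)² = (-192 - 46)² = (-238)² = 56644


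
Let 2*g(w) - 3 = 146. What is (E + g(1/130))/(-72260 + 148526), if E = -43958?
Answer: -87767/152532 ≈ -0.57540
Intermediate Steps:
g(w) = 149/2 (g(w) = 3/2 + (½)*146 = 3/2 + 73 = 149/2)
(E + g(1/130))/(-72260 + 148526) = (-43958 + 149/2)/(-72260 + 148526) = -87767/2/76266 = -87767/2*1/76266 = -87767/152532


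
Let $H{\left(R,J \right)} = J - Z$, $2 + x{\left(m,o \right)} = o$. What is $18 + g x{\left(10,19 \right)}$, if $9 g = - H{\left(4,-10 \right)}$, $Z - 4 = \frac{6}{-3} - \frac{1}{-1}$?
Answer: $\frac{383}{9} \approx 42.556$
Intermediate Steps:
$Z = 3$ ($Z = 4 + \left(\frac{6}{-3} - \frac{1}{-1}\right) = 4 + \left(6 \left(- \frac{1}{3}\right) - -1\right) = 4 + \left(-2 + 1\right) = 4 - 1 = 3$)
$x{\left(m,o \right)} = -2 + o$
$H{\left(R,J \right)} = -3 + J$ ($H{\left(R,J \right)} = J - 3 = -3 + J$)
$g = \frac{13}{9}$ ($g = \frac{\left(-1\right) \left(-3 - 10\right)}{9} = \frac{\left(-1\right) \left(-13\right)}{9} = \frac{1}{9} \cdot 13 = \frac{13}{9} \approx 1.4444$)
$18 + g x{\left(10,19 \right)} = 18 + \frac{13 \left(-2 + 19\right)}{9} = 18 + \frac{13}{9} \cdot 17 = 18 + \frac{221}{9} = \frac{383}{9}$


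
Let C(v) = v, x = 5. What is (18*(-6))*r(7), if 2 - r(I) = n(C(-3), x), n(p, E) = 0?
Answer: -216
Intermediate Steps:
r(I) = 2 (r(I) = 2 - 1*0 = 2 + 0 = 2)
(18*(-6))*r(7) = (18*(-6))*2 = -108*2 = -216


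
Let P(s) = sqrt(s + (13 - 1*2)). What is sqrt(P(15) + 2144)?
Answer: sqrt(2144 + sqrt(26)) ≈ 46.358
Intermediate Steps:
P(s) = sqrt(11 + s) (P(s) = sqrt(s + (13 - 2)) = sqrt(s + 11) = sqrt(11 + s))
sqrt(P(15) + 2144) = sqrt(sqrt(11 + 15) + 2144) = sqrt(sqrt(26) + 2144) = sqrt(2144 + sqrt(26))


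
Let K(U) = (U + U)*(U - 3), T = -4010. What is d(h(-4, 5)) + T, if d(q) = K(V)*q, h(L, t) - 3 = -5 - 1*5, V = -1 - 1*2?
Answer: -4262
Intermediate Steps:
V = -3 (V = -1 - 2 = -3)
K(U) = 2*U*(-3 + U) (K(U) = (2*U)*(-3 + U) = 2*U*(-3 + U))
h(L, t) = -7 (h(L, t) = 3 + (-5 - 1*5) = 3 + (-5 - 5) = 3 - 10 = -7)
d(q) = 36*q (d(q) = (2*(-3)*(-3 - 3))*q = (2*(-3)*(-6))*q = 36*q)
d(h(-4, 5)) + T = 36*(-7) - 4010 = -252 - 4010 = -4262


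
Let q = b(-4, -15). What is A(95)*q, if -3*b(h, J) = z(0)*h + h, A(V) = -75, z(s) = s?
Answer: -100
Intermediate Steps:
b(h, J) = -h/3 (b(h, J) = -(0*h + h)/3 = -(0 + h)/3 = -h/3)
q = 4/3 (q = -⅓*(-4) = 4/3 ≈ 1.3333)
A(95)*q = -75*4/3 = -100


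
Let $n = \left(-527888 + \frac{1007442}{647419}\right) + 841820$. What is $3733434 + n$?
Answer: $\frac{2620342655796}{647419} \approx 4.0474 \cdot 10^{6}$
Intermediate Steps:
$n = \frac{203246548950}{647419}$ ($n = \left(-527888 + 1007442 \cdot \frac{1}{647419}\right) + 841820 = \left(-527888 + \frac{1007442}{647419}\right) + 841820 = - \frac{341763713630}{647419} + 841820 = \frac{203246548950}{647419} \approx 3.1393 \cdot 10^{5}$)
$3733434 + n = 3733434 + \frac{203246548950}{647419} = \frac{2620342655796}{647419}$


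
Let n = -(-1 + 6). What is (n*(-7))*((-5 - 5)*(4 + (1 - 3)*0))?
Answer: -1400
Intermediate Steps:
n = -5 (n = -1*5 = -5)
(n*(-7))*((-5 - 5)*(4 + (1 - 3)*0)) = (-5*(-7))*((-5 - 5)*(4 + (1 - 3)*0)) = 35*(-10*(4 - 2*0)) = 35*(-10*(4 + 0)) = 35*(-10*4) = 35*(-40) = -1400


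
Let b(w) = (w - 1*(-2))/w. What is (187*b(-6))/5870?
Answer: 187/8805 ≈ 0.021238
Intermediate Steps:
b(w) = (2 + w)/w (b(w) = (w + 2)/w = (2 + w)/w)
(187*b(-6))/5870 = (187*((2 - 6)/(-6)))/5870 = (187*(-⅙*(-4)))*(1/5870) = (187*(⅔))*(1/5870) = (374/3)*(1/5870) = 187/8805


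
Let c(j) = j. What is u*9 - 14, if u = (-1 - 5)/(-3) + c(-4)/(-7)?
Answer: 64/7 ≈ 9.1429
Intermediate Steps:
u = 18/7 (u = (-1 - 5)/(-3) - 4/(-7) = -6*(-⅓) - 4*(-⅐) = 2 + 4/7 = 18/7 ≈ 2.5714)
u*9 - 14 = (18/7)*9 - 14 = 162/7 - 14 = 64/7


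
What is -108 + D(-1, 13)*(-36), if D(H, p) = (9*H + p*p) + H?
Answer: -5832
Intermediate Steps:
D(H, p) = p² + 10*H (D(H, p) = (9*H + p²) + H = (p² + 9*H) + H = p² + 10*H)
-108 + D(-1, 13)*(-36) = -108 + (13² + 10*(-1))*(-36) = -108 + (169 - 10)*(-36) = -108 + 159*(-36) = -108 - 5724 = -5832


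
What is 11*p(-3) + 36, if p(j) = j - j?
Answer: 36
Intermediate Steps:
p(j) = 0
11*p(-3) + 36 = 11*0 + 36 = 0 + 36 = 36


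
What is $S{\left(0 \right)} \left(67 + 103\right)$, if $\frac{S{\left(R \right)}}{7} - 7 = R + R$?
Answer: $8330$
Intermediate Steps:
$S{\left(R \right)} = 49 + 14 R$ ($S{\left(R \right)} = 49 + 7 \left(R + R\right) = 49 + 7 \cdot 2 R = 49 + 14 R$)
$S{\left(0 \right)} \left(67 + 103\right) = \left(49 + 14 \cdot 0\right) \left(67 + 103\right) = \left(49 + 0\right) 170 = 49 \cdot 170 = 8330$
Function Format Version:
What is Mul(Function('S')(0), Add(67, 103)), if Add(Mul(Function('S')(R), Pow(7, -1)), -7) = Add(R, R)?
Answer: 8330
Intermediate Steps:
Function('S')(R) = Add(49, Mul(14, R)) (Function('S')(R) = Add(49, Mul(7, Add(R, R))) = Add(49, Mul(7, Mul(2, R))) = Add(49, Mul(14, R)))
Mul(Function('S')(0), Add(67, 103)) = Mul(Add(49, Mul(14, 0)), Add(67, 103)) = Mul(Add(49, 0), 170) = Mul(49, 170) = 8330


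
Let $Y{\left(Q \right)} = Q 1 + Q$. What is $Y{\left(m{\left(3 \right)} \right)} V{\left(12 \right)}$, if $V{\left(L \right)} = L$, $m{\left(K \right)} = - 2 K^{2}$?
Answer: $-432$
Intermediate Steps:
$Y{\left(Q \right)} = 2 Q$ ($Y{\left(Q \right)} = Q + Q = 2 Q$)
$Y{\left(m{\left(3 \right)} \right)} V{\left(12 \right)} = 2 \left(- 2 \cdot 3^{2}\right) 12 = 2 \left(\left(-2\right) 9\right) 12 = 2 \left(-18\right) 12 = \left(-36\right) 12 = -432$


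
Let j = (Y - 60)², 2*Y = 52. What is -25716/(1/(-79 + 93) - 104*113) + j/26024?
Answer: 2389864447/1070412662 ≈ 2.2327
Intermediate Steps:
Y = 26 (Y = (½)*52 = 26)
j = 1156 (j = (26 - 60)² = (-34)² = 1156)
-25716/(1/(-79 + 93) - 104*113) + j/26024 = -25716/(1/(-79 + 93) - 104*113) + 1156/26024 = -25716/(1/14 - 11752) + 1156*(1/26024) = -25716/(1/14 - 11752) + 289/6506 = -25716/(-164527/14) + 289/6506 = -25716*(-14/164527) + 289/6506 = 360024/164527 + 289/6506 = 2389864447/1070412662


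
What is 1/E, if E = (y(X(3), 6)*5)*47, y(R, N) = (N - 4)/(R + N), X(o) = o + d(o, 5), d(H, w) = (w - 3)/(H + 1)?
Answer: 19/940 ≈ 0.020213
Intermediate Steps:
d(H, w) = (-3 + w)/(1 + H)
X(o) = o + 2/(1 + o) (X(o) = o + (-3 + 5)/(1 + o) = o + 2/(1 + o))
y(R, N) = (-4 + N)/(N + R)
E = 940/19 (E = (((-4 + 6)/(6 + (2 + 3*(1 + 3))/(1 + 3)))*5)*47 = ((2/(6 + (2 + 3*4)/4))*5)*47 = ((2/(6 + (2 + 12)/4))*5)*47 = ((2/(6 + (¼)*14))*5)*47 = ((2/(6 + 7/2))*5)*47 = ((2/(19/2))*5)*47 = (((2/19)*2)*5)*47 = ((4/19)*5)*47 = (20/19)*47 = 940/19 ≈ 49.474)
1/E = 1/(940/19) = 19/940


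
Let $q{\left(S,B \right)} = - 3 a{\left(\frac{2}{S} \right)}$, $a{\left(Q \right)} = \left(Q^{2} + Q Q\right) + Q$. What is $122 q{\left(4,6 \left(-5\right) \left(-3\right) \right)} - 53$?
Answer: $-419$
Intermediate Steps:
$a{\left(Q \right)} = Q + 2 Q^{2}$ ($a{\left(Q \right)} = \left(Q^{2} + Q^{2}\right) + Q = 2 Q^{2} + Q = Q + 2 Q^{2}$)
$q{\left(S,B \right)} = - \frac{6 \left(1 + \frac{4}{S}\right)}{S}$ ($q{\left(S,B \right)} = - 3 \frac{2}{S} \left(1 + 2 \frac{2}{S}\right) = - 3 \frac{2}{S} \left(1 + \frac{4}{S}\right) = - 3 \frac{2 \left(1 + \frac{4}{S}\right)}{S} = - \frac{6 \left(1 + \frac{4}{S}\right)}{S}$)
$122 q{\left(4,6 \left(-5\right) \left(-3\right) \right)} - 53 = 122 \frac{6 \left(-4 - 4\right)}{16} - 53 = 122 \cdot 6 \cdot \frac{1}{16} \left(-4 - 4\right) - 53 = 122 \cdot 6 \cdot \frac{1}{16} \left(-8\right) - 53 = 122 \left(-3\right) - 53 = -366 - 53 = -419$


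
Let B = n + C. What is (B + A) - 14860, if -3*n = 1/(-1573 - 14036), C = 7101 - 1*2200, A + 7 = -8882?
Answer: -882595295/46827 ≈ -18848.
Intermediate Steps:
A = -8889 (A = -7 - 8882 = -8889)
C = 4901 (C = 7101 - 2200 = 4901)
n = 1/46827 (n = -1/(3*(-1573 - 14036)) = -⅓/(-15609) = -⅓*(-1/15609) = 1/46827 ≈ 2.1355e-5)
B = 229499128/46827 (B = 1/46827 + 4901 = 229499128/46827 ≈ 4901.0)
(B + A) - 14860 = (229499128/46827 - 8889) - 14860 = -186746075/46827 - 14860 = -882595295/46827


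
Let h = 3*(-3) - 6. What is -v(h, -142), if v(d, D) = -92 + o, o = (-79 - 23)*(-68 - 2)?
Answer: -7048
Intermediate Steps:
o = 7140 (o = -102*(-70) = 7140)
h = -15 (h = -9 - 6 = -15)
v(d, D) = 7048 (v(d, D) = -92 + 7140 = 7048)
-v(h, -142) = -1*7048 = -7048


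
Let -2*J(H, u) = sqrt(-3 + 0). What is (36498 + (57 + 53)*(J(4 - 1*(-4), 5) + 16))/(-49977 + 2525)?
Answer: -19129/23726 + 55*I*sqrt(3)/47452 ≈ -0.80625 + 0.0020076*I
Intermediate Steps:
J(H, u) = -I*sqrt(3)/2 (J(H, u) = -sqrt(-3 + 0)/2 = -I*sqrt(3)/2)
(36498 + (57 + 53)*(J(4 - 1*(-4), 5) + 16))/(-49977 + 2525) = (36498 + (57 + 53)*(-I*sqrt(3)/2 + 16))/(-49977 + 2525) = (36498 + 110*(16 - I*sqrt(3)/2))/(-47452) = (36498 + (1760 - 55*I*sqrt(3)))*(-1/47452) = (38258 - 55*I*sqrt(3))*(-1/47452) = -19129/23726 + 55*I*sqrt(3)/47452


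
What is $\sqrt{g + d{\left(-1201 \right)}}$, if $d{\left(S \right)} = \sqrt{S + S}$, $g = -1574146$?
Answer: $\sqrt{-1574146 + i \sqrt{2402}} \approx 0.02 + 1254.7 i$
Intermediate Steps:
$d{\left(S \right)} = \sqrt{2} \sqrt{S}$ ($d{\left(S \right)} = \sqrt{2 S} = \sqrt{2} \sqrt{S}$)
$\sqrt{g + d{\left(-1201 \right)}} = \sqrt{-1574146 + \sqrt{2} \sqrt{-1201}} = \sqrt{-1574146 + \sqrt{2} i \sqrt{1201}} = \sqrt{-1574146 + i \sqrt{2402}}$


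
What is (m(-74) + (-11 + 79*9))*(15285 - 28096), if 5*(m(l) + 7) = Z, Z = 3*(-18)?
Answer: -43698321/5 ≈ -8.7397e+6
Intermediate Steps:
Z = -54
m(l) = -89/5 (m(l) = -7 + (1/5)*(-54) = -7 - 54/5 = -89/5)
(m(-74) + (-11 + 79*9))*(15285 - 28096) = (-89/5 + (-11 + 79*9))*(15285 - 28096) = (-89/5 + (-11 + 711))*(-12811) = (-89/5 + 700)*(-12811) = (3411/5)*(-12811) = -43698321/5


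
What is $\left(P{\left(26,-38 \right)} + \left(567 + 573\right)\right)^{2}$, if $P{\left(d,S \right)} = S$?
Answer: $1214404$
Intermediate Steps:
$\left(P{\left(26,-38 \right)} + \left(567 + 573\right)\right)^{2} = \left(-38 + \left(567 + 573\right)\right)^{2} = \left(-38 + 1140\right)^{2} = 1102^{2} = 1214404$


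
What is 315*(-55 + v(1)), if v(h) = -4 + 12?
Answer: -14805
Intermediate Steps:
v(h) = 8
315*(-55 + v(1)) = 315*(-55 + 8) = 315*(-47) = -14805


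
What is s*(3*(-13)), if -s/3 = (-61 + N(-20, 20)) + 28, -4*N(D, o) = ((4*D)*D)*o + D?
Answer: -939276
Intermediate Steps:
N(D, o) = -D/4 - o*D**2 (N(D, o) = -(((4*D)*D)*o + D)/4 = -((4*D**2)*o + D)/4 = -(4*o*D**2 + D)/4 = -(D + 4*o*D**2)/4 = -D/4 - o*D**2)
s = 24084 (s = -3*((-61 - 1*(-20)*(1/4 - 20*20)) + 28) = -3*((-61 - 1*(-20)*(1/4 - 400)) + 28) = -3*((-61 - 1*(-20)*(-1599/4)) + 28) = -3*((-61 - 7995) + 28) = -3*(-8056 + 28) = -3*(-8028) = 24084)
s*(3*(-13)) = 24084*(3*(-13)) = 24084*(-39) = -939276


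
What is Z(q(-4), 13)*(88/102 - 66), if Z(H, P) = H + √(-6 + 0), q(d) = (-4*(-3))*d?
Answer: 53152/17 - 3322*I*√6/51 ≈ 3126.6 - 159.55*I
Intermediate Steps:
q(d) = 12*d
Z(H, P) = H + I*√6 (Z(H, P) = H + √(-6) = H + I*√6)
Z(q(-4), 13)*(88/102 - 66) = (12*(-4) + I*√6)*(88/102 - 66) = (-48 + I*√6)*(88*(1/102) - 66) = (-48 + I*√6)*(44/51 - 66) = (-48 + I*√6)*(-3322/51) = 53152/17 - 3322*I*√6/51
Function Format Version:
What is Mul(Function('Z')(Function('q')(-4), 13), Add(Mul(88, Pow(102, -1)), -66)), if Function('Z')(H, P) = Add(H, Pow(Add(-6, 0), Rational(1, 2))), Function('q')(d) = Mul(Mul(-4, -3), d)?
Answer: Add(Rational(53152, 17), Mul(Rational(-3322, 51), I, Pow(6, Rational(1, 2)))) ≈ Add(3126.6, Mul(-159.55, I))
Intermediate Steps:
Function('q')(d) = Mul(12, d)
Function('Z')(H, P) = Add(H, Mul(I, Pow(6, Rational(1, 2)))) (Function('Z')(H, P) = Add(H, Pow(-6, Rational(1, 2))) = Add(H, Mul(I, Pow(6, Rational(1, 2)))))
Mul(Function('Z')(Function('q')(-4), 13), Add(Mul(88, Pow(102, -1)), -66)) = Mul(Add(Mul(12, -4), Mul(I, Pow(6, Rational(1, 2)))), Add(Mul(88, Pow(102, -1)), -66)) = Mul(Add(-48, Mul(I, Pow(6, Rational(1, 2)))), Add(Mul(88, Rational(1, 102)), -66)) = Mul(Add(-48, Mul(I, Pow(6, Rational(1, 2)))), Add(Rational(44, 51), -66)) = Mul(Add(-48, Mul(I, Pow(6, Rational(1, 2)))), Rational(-3322, 51)) = Add(Rational(53152, 17), Mul(Rational(-3322, 51), I, Pow(6, Rational(1, 2))))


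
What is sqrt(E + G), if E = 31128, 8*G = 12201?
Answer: 45*sqrt(258)/4 ≈ 180.70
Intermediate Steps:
G = 12201/8 (G = (1/8)*12201 = 12201/8 ≈ 1525.1)
sqrt(E + G) = sqrt(31128 + 12201/8) = sqrt(261225/8) = 45*sqrt(258)/4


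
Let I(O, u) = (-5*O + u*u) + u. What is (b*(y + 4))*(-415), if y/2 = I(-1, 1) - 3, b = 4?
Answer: -19920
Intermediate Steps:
I(O, u) = u + u² - 5*O (I(O, u) = (-5*O + u²) + u = (u² - 5*O) + u = u + u² - 5*O)
y = 8 (y = 2*((1 + 1² - 5*(-1)) - 3) = 2*((1 + 1 + 5) - 3) = 2*(7 - 3) = 2*4 = 8)
(b*(y + 4))*(-415) = (4*(8 + 4))*(-415) = (4*12)*(-415) = 48*(-415) = -19920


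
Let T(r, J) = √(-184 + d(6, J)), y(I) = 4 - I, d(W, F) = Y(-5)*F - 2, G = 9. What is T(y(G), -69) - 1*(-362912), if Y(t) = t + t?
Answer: 362912 + 6*√14 ≈ 3.6293e+5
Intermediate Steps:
Y(t) = 2*t
d(W, F) = -2 - 10*F (d(W, F) = (2*(-5))*F - 2 = -10*F - 2 = -2 - 10*F)
T(r, J) = √(-186 - 10*J) (T(r, J) = √(-184 + (-2 - 10*J)) = √(-186 - 10*J))
T(y(G), -69) - 1*(-362912) = √(-186 - 10*(-69)) - 1*(-362912) = √(-186 + 690) + 362912 = √504 + 362912 = 6*√14 + 362912 = 362912 + 6*√14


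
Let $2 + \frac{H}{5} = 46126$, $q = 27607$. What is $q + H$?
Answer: $258227$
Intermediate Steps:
$H = 230620$ ($H = -10 + 5 \cdot 46126 = -10 + 230630 = 230620$)
$q + H = 27607 + 230620 = 258227$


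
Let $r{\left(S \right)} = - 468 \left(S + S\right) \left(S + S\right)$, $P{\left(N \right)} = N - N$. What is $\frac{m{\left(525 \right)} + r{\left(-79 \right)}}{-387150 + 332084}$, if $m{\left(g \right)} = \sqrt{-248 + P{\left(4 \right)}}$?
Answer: $\frac{5841576}{27533} - \frac{i \sqrt{62}}{27533} \approx 212.17 - 0.00028598 i$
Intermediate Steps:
$P{\left(N \right)} = 0$
$m{\left(g \right)} = 2 i \sqrt{62}$ ($m{\left(g \right)} = \sqrt{-248 + 0} = \sqrt{-248} = 2 i \sqrt{62}$)
$r{\left(S \right)} = - 1872 S^{2}$ ($r{\left(S \right)} = - 468 \cdot 2 S 2 S = - 936 S 2 S = - 1872 S^{2}$)
$\frac{m{\left(525 \right)} + r{\left(-79 \right)}}{-387150 + 332084} = \frac{2 i \sqrt{62} - 1872 \left(-79\right)^{2}}{-387150 + 332084} = \frac{2 i \sqrt{62} - 11683152}{-55066} = \left(2 i \sqrt{62} - 11683152\right) \left(- \frac{1}{55066}\right) = \left(-11683152 + 2 i \sqrt{62}\right) \left(- \frac{1}{55066}\right) = \frac{5841576}{27533} - \frac{i \sqrt{62}}{27533}$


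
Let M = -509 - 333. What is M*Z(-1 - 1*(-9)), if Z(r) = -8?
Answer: 6736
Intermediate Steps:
M = -842
M*Z(-1 - 1*(-9)) = -842*(-8) = 6736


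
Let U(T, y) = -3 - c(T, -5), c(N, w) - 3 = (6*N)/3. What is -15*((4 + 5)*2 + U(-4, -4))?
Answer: -300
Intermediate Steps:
c(N, w) = 3 + 2*N (c(N, w) = 3 + (6*N)/3 = 3 + (6*N)*(1/3) = 3 + 2*N)
U(T, y) = -6 - 2*T (U(T, y) = -3 - (3 + 2*T) = -3 + (-3 - 2*T) = -6 - 2*T)
-15*((4 + 5)*2 + U(-4, -4)) = -15*((4 + 5)*2 + (-6 - 2*(-4))) = -15*(9*2 + (-6 + 8)) = -15*(18 + 2) = -15*20 = -300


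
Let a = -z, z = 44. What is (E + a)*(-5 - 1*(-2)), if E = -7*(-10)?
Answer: -78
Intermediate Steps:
E = 70
a = -44 (a = -1*44 = -44)
(E + a)*(-5 - 1*(-2)) = (70 - 44)*(-5 - 1*(-2)) = 26*(-5 + 2) = 26*(-3) = -78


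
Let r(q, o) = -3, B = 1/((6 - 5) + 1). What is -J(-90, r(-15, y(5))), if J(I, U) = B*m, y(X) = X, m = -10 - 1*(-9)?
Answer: ½ ≈ 0.50000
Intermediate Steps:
m = -1 (m = -10 + 9 = -1)
B = ½ (B = 1/(1 + 1) = 1/2 = ½ ≈ 0.50000)
J(I, U) = -½ (J(I, U) = (½)*(-1) = -½)
-J(-90, r(-15, y(5))) = -1*(-½) = ½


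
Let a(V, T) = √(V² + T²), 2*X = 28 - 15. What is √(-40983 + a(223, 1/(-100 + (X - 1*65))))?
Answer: √(-4118340687 + 317*√4997217485)/317 ≈ 201.89*I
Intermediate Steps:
X = 13/2 (X = (28 - 15)/2 = (½)*13 = 13/2 ≈ 6.5000)
a(V, T) = √(T² + V²)
√(-40983 + a(223, 1/(-100 + (X - 1*65)))) = √(-40983 + √((1/(-100 + (13/2 - 1*65)))² + 223²)) = √(-40983 + √((1/(-100 + (13/2 - 65)))² + 49729)) = √(-40983 + √((1/(-100 - 117/2))² + 49729)) = √(-40983 + √((1/(-317/2))² + 49729)) = √(-40983 + √((-2/317)² + 49729)) = √(-40983 + √(4/100489 + 49729)) = √(-40983 + √(4997217485/100489)) = √(-40983 + √4997217485/317)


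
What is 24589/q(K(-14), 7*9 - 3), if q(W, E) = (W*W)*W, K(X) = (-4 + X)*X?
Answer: 24589/16003008 ≈ 0.0015365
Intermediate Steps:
K(X) = X*(-4 + X)
q(W, E) = W**3 (q(W, E) = W**2*W = W**3)
24589/q(K(-14), 7*9 - 3) = 24589/((-14*(-4 - 14))**3) = 24589/((-14*(-18))**3) = 24589/(252**3) = 24589/16003008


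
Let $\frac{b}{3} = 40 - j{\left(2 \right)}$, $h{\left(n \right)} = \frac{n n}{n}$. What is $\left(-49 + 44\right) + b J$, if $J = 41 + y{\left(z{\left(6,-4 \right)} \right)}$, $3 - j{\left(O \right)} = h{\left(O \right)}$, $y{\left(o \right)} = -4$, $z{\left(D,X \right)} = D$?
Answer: $4324$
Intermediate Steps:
$h{\left(n \right)} = n$ ($h{\left(n \right)} = \frac{n^{2}}{n} = n$)
$j{\left(O \right)} = 3 - O$
$J = 37$ ($J = 41 - 4 = 37$)
$b = 117$ ($b = 3 \left(40 - \left(3 - 2\right)\right) = 3 \left(40 - 1\right) = 3 \cdot 39 = 117$)
$\left(-49 + 44\right) + b J = \left(-49 + 44\right) + 117 \cdot 37 = -5 + 4329 = 4324$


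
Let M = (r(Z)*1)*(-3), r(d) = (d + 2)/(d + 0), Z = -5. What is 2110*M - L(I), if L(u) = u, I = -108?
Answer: -3690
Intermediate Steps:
r(d) = (2 + d)/d
M = -9/5 (M = (((2 - 5)/(-5))*1)*(-3) = (-⅕*(-3)*1)*(-3) = ((⅗)*1)*(-3) = (⅗)*(-3) = -9/5 ≈ -1.8000)
2110*M - L(I) = 2110*(-9/5) - 1*(-108) = -3798 + 108 = -3690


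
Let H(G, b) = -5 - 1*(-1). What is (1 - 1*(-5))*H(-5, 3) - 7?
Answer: -31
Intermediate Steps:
H(G, b) = -4 (H(G, b) = -5 + 1 = -4)
(1 - 1*(-5))*H(-5, 3) - 7 = (1 - 1*(-5))*(-4) - 7 = (1 + 5)*(-4) - 7 = 6*(-4) - 7 = -24 - 7 = -31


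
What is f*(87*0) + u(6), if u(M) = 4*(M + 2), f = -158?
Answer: 32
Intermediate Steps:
u(M) = 8 + 4*M (u(M) = 4*(2 + M) = 8 + 4*M)
f*(87*0) + u(6) = -13746*0 + (8 + 4*6) = -158*0 + (8 + 24) = 0 + 32 = 32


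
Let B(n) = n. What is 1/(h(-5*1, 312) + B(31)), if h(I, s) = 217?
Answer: 1/248 ≈ 0.0040323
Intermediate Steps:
1/(h(-5*1, 312) + B(31)) = 1/(217 + 31) = 1/248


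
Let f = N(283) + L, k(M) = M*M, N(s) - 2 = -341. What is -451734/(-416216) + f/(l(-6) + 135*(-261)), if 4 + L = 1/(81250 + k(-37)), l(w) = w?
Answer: 663526407088321/605922295459332 ≈ 1.0951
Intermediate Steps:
N(s) = -339 (N(s) = 2 - 341 = -339)
k(M) = M**2
L = -330475/82619 (L = -4 + 1/(81250 + (-37)**2) = -4 + 1/(81250 + 1369) = -4 + 1/82619 = -330475/82619 ≈ -4.0000)
f = -28338316/82619 (f = -339 - 330475/82619 = -28338316/82619 ≈ -343.00)
-451734/(-416216) + f/(l(-6) + 135*(-261)) = -451734/(-416216) - 28338316/(82619*(-6 + 135*(-261))) = -451734*(-1/416216) - 28338316/(82619*(-6 - 35235)) = 225867/208108 - 28338316/82619/(-35241) = 225867/208108 - 28338316/82619*(-1/35241) = 225867/208108 + 28338316/2911576179 = 663526407088321/605922295459332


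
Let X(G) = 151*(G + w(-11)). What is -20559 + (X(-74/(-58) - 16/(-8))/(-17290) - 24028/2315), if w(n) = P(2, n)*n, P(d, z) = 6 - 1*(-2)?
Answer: -10494654575/510226 ≈ -20569.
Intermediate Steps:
P(d, z) = 8 (P(d, z) = 6 + 2 = 8)
w(n) = 8*n
X(G) = -13288 + 151*G (X(G) = 151*(G + 8*(-11)) = 151*(G - 88) = 151*(-88 + G) = -13288 + 151*G)
-20559 + (X(-74/(-58) - 16/(-8))/(-17290) - 24028/2315) = -20559 + ((-13288 + 151*(-74/(-58) - 16/(-8)))/(-17290) - 24028/2315) = -20559 + ((-13288 + 151*(-74*(-1/58) - 16*(-1/8)))*(-1/17290) - 24028*1/2315) = -20559 + ((-13288 + 151*(37/29 + 2))*(-1/17290) - 24028/2315) = -20559 + ((-13288 + 151*(95/29))*(-1/17290) - 24028/2315) = -20559 + ((-13288 + 14345/29)*(-1/17290) - 24028/2315) = -20559 + (-371007/29*(-1/17290) - 24028/2315) = -20559 + (4077/5510 - 24028/2315) = -20559 - 4918241/510226 = -10494654575/510226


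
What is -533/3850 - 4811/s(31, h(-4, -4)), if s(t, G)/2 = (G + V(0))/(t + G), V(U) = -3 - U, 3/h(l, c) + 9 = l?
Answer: 264603401/11550 ≈ 22909.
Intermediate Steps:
h(l, c) = 3/(-9 + l)
s(t, G) = 2*(-3 + G)/(G + t) (s(t, G) = 2*((G + (-3 - 1*0))/(t + G)) = 2*((G + (-3 + 0))/(G + t)) = 2*((G - 3)/(G + t)) = 2*((-3 + G)/(G + t)) = 2*(-3 + G)/(G + t))
-533/3850 - 4811/s(31, h(-4, -4)) = -533/3850 - 4811*(3/(-9 - 4) + 31)/(2*(-3 + 3/(-9 - 4))) = -533*1/3850 - 4811*(3/(-13) + 31)/(2*(-3 + 3/(-13))) = -533/3850 - 4811*(3*(-1/13) + 31)/(2*(-3 + 3*(-1/13))) = -533/3850 - 4811*(-3/13 + 31)/(2*(-3 - 3/13)) = -533/3850 - 4811/(2*(-42/13)/(400/13)) = -533/3850 - 4811/(2*(13/400)*(-42/13)) = -533/3850 - 4811/(-21/100) = -533/3850 - 4811*(-100/21) = -533/3850 + 481100/21 = 264603401/11550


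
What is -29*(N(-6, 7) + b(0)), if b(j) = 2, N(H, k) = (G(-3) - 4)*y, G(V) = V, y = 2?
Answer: 348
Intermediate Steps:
N(H, k) = -14 (N(H, k) = (-3 - 4)*2 = -7*2 = -14)
-29*(N(-6, 7) + b(0)) = -29*(-14 + 2) = -29*(-12) = 348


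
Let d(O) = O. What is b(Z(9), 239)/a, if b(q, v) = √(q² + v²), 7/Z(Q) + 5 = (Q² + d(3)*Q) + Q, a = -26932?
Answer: -√14622977/430912 ≈ -0.0088742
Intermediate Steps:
Z(Q) = 7/(-5 + Q² + 4*Q) (Z(Q) = 7/(-5 + ((Q² + 3*Q) + Q)) = 7/(-5 + (Q² + 4*Q)) = 7/(-5 + Q² + 4*Q))
b(Z(9), 239)/a = √((7/(-5 + 9² + 4*9))² + 239²)/(-26932) = √((7/(-5 + 81 + 36))² + 57121)*(-1/26932) = √((7/112)² + 57121)*(-1/26932) = √((7*(1/112))² + 57121)*(-1/26932) = √((1/16)² + 57121)*(-1/26932) = √(1/256 + 57121)*(-1/26932) = √(14622977/256)*(-1/26932) = (√14622977/16)*(-1/26932) = -√14622977/430912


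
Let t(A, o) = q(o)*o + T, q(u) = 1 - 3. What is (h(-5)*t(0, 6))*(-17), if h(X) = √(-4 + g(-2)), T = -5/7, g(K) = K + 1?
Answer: 1513*I*√5/7 ≈ 483.31*I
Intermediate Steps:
g(K) = 1 + K
q(u) = -2
T = -5/7 (T = -5*⅐ = -5/7 ≈ -0.71429)
h(X) = I*√5 (h(X) = √(-4 + (1 - 2)) = √(-4 - 1) = √(-5) = I*√5)
t(A, o) = -5/7 - 2*o (t(A, o) = -2*o - 5/7 = -5/7 - 2*o)
(h(-5)*t(0, 6))*(-17) = ((I*√5)*(-5/7 - 2*6))*(-17) = ((I*√5)*(-5/7 - 12))*(-17) = ((I*√5)*(-89/7))*(-17) = -89*I*√5/7*(-17) = 1513*I*√5/7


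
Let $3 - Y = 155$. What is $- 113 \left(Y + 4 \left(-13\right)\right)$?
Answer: $23052$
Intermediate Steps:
$Y = -152$ ($Y = 3 - 155 = -152$)
$- 113 \left(Y + 4 \left(-13\right)\right) = - 113 \left(-152 + 4 \left(-13\right)\right) = - 113 \left(-152 - 52\right) = \left(-113\right) \left(-204\right) = 23052$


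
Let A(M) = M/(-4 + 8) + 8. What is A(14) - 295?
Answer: -567/2 ≈ -283.50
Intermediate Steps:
A(M) = 8 + M/4 (A(M) = M/4 + 8 = 8 + M/4)
A(14) - 295 = (8 + (1/4)*14) - 295 = (8 + 7/2) - 295 = 23/2 - 295 = -567/2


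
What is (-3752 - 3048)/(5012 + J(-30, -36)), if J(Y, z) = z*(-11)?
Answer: -425/338 ≈ -1.2574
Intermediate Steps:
J(Y, z) = -11*z
(-3752 - 3048)/(5012 + J(-30, -36)) = (-3752 - 3048)/(5012 - 11*(-36)) = -6800/(5012 + 396) = -6800/5408 = -6800*1/5408 = -425/338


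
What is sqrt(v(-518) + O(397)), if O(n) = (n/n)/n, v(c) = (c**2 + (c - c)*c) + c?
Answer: sqrt(42208636251)/397 ≈ 517.50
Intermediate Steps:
v(c) = c + c**2 (v(c) = (c**2 + 0*c) + c = (c**2 + 0) + c = c**2 + c = c + c**2)
O(n) = 1/n
sqrt(v(-518) + O(397)) = sqrt(-518*(1 - 518) + 1/397) = sqrt(-518*(-517) + 1/397) = sqrt(267806 + 1/397) = sqrt(106318983/397) = sqrt(42208636251)/397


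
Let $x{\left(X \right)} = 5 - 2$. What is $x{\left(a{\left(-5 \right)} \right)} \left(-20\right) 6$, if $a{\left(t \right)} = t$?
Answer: $-360$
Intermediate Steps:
$x{\left(X \right)} = 3$
$x{\left(a{\left(-5 \right)} \right)} \left(-20\right) 6 = 3 \left(-20\right) 6 = \left(-60\right) 6 = -360$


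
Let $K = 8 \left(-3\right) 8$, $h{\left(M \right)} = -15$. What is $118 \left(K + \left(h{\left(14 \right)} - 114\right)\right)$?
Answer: $-37878$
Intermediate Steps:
$K = -192$ ($K = \left(-24\right) 8 = -192$)
$118 \left(K + \left(h{\left(14 \right)} - 114\right)\right) = 118 \left(-192 - 129\right) = 118 \left(-321\right) = -37878$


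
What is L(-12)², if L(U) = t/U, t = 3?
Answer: 1/16 ≈ 0.062500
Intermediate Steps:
L(U) = 3/U
L(-12)² = (3/(-12))² = (3*(-1/12))² = (-¼)² = 1/16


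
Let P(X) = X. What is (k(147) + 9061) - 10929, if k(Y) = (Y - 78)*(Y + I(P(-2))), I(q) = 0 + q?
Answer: 8137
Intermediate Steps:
I(q) = q
k(Y) = (-78 + Y)*(-2 + Y) (k(Y) = (Y - 78)*(Y - 2) = (-78 + Y)*(-2 + Y))
(k(147) + 9061) - 10929 = ((156 + 147² - 80*147) + 9061) - 10929 = ((156 + 21609 - 11760) + 9061) - 10929 = (10005 + 9061) - 10929 = 19066 - 10929 = 8137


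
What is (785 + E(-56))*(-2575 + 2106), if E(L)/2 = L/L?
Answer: -369103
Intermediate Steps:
E(L) = 2 (E(L) = 2*(L/L) = 2*1 = 2)
(785 + E(-56))*(-2575 + 2106) = (785 + 2)*(-2575 + 2106) = 787*(-469) = -369103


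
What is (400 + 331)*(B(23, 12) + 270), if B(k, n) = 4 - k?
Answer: 183481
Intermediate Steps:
(400 + 331)*(B(23, 12) + 270) = (400 + 331)*((4 - 1*23) + 270) = 731*((4 - 23) + 270) = 731*(-19 + 270) = 731*251 = 183481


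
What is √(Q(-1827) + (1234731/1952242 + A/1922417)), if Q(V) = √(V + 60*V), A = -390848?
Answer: √(123362484360214893083846 + 862358155509008429942412*I*√12383)/536146172702 ≈ 12.928 + 12.911*I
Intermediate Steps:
Q(V) = √61*√V (Q(V) = √(61*V) = √61*√V)
√(Q(-1827) + (1234731/1952242 + A/1922417)) = √(√61*√(-1827) + (1234731/1952242 - 390848/1922417)) = √(√61*(3*I*√203) + (1234731*(1/1952242) - 390848*1/1922417)) = √(3*I*√12383 + (1234731/1952242 - 390848/1922417)) = √(3*I*√12383 + 1610637983611/3753023208914) = √(1610637983611/3753023208914 + 3*I*√12383)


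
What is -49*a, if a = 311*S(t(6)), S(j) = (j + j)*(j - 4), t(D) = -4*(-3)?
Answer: -2925888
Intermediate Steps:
t(D) = 12
S(j) = 2*j*(-4 + j) (S(j) = (2*j)*(-4 + j) = 2*j*(-4 + j))
a = 59712 (a = 311*(2*12*(-4 + 12)) = 311*(2*12*8) = 311*192 = 59712)
-49*a = -49*59712 = -2925888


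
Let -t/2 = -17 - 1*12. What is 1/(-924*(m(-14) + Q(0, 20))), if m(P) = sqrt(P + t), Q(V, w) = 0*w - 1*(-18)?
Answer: -3/43120 + sqrt(11)/129360 ≈ -4.3935e-5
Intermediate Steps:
Q(V, w) = 18 (Q(V, w) = 0 + 18 = 18)
t = 58 (t = -2*(-17 - 1*12) = -2*(-17 - 12) = -2*(-29) = 58)
m(P) = sqrt(58 + P) (m(P) = sqrt(P + 58) = sqrt(58 + P))
1/(-924*(m(-14) + Q(0, 20))) = 1/(-924*(sqrt(58 - 14) + 18)) = 1/(-924*(sqrt(44) + 18)) = 1/(-924*(2*sqrt(11) + 18)) = 1/(-924*(18 + 2*sqrt(11))) = 1/(-16632 - 1848*sqrt(11))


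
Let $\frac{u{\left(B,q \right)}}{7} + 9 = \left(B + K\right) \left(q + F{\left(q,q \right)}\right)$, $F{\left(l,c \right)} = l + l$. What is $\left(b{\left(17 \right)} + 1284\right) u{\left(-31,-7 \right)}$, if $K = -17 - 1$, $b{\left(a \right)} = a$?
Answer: $9289140$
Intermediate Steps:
$F{\left(l,c \right)} = 2 l$
$K = -18$
$u{\left(B,q \right)} = -63 + 21 q \left(-18 + B\right)$ ($u{\left(B,q \right)} = -63 + 7 \left(B - 18\right) \left(q + 2 q\right) = -63 + 7 \left(-18 + B\right) 3 q = -63 + 7 \cdot 3 q \left(-18 + B\right) = -63 + 21 q \left(-18 + B\right)$)
$\left(b{\left(17 \right)} + 1284\right) u{\left(-31,-7 \right)} = \left(17 + 1284\right) \left(-63 - -2646 + 21 \left(-31\right) \left(-7\right)\right) = 1301 \left(-63 + 2646 + 4557\right) = 1301 \cdot 7140 = 9289140$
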